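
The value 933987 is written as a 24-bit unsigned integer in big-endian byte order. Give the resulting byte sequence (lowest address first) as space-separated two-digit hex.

0E 40 63

933987 in hexadecimal, padded to 24 bits, is 0x0E4063.
Split into bytes (most-significant first): 0E 40 63.
Big-endian: lowest address holds the most-significant byte.
So the memory order matches the most-significant-first order: 0E 40 63.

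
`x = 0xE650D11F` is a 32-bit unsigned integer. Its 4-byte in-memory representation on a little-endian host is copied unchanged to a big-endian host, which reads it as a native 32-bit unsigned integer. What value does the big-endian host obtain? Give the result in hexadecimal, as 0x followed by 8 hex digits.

Stored little-endian, the bytes at ascending addresses are 1F D1 50 E6.
Read back as big-endian, the last byte is least significant, giving 0x1FD150E6.

0x1FD150E6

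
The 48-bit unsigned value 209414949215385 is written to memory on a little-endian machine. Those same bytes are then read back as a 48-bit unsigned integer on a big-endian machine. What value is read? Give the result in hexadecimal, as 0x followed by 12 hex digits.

209414949215385 in 48-bit hexadecimal is 0xBE7637A89C99.
Stored little-endian, the bytes at ascending addresses are 99 9C A8 37 76 BE.
Read back as big-endian, the last byte is least significant, giving 0x999CA83776BE.

0x999CA83776BE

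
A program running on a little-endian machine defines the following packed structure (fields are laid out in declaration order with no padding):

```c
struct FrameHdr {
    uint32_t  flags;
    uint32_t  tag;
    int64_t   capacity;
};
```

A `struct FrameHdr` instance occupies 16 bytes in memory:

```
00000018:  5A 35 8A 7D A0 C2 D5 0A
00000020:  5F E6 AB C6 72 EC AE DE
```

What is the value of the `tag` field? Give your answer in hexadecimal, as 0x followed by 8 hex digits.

0x0AD5C2A0

`tag` follows `flags` (4 bytes), so it starts at byte offset 4 and occupies 4 bytes.
Bytes at offsets 4..7: A0 C2 D5 0A.
Little-endian: lowest address holds the least-significant byte.
Reassemble most-significant byte first: 0A D5 C2 A0 → 0x0AD5C2A0.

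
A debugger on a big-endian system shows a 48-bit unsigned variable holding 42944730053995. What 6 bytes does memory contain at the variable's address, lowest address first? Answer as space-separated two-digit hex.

27 0E D9 61 3D 6B

42944730053995 in hexadecimal, padded to 48 bits, is 0x270ED9613D6B.
Split into bytes (most-significant first): 27 0E D9 61 3D 6B.
In big-endian order the high byte comes first in memory.
So the memory order matches the most-significant-first order: 27 0E D9 61 3D 6B.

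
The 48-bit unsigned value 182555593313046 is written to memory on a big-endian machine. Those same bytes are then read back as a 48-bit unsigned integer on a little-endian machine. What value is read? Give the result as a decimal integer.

182555593313046 in 48-bit hexadecimal is 0xA608894A8B16.
Stored big-endian, the bytes at ascending addresses are A6 08 89 4A 8B 16.
Read back as little-endian, the first byte is least significant, giving 0x168B4A8908A6.
0x168B4A8908A6 = 24787506759846.

24787506759846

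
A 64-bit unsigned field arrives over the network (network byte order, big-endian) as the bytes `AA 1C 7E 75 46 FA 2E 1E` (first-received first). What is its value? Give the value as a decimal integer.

12257811327962721822

In big-endian order the high byte comes first in memory.
The bytes are already most-significant first: 0xAA1C7E7546FA2E1E.
0xAA1C7E7546FA2E1E = 12257811327962721822.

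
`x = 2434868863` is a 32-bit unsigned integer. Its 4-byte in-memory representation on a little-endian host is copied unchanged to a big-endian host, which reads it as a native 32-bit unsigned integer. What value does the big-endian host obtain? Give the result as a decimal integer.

2133205393

2434868863 in 32-bit hexadecimal is 0x9121267F.
Stored little-endian, the bytes at ascending addresses are 7F 26 21 91.
Read back as big-endian, the last byte is least significant, giving 0x7F262191.
0x7F262191 = 2133205393.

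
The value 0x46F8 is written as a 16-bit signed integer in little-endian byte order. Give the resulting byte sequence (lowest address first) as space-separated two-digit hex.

Split into bytes (most-significant first): 46 F8.
In little-endian order the low byte comes first in memory.
So at ascending addresses the bytes are F8 46.

F8 46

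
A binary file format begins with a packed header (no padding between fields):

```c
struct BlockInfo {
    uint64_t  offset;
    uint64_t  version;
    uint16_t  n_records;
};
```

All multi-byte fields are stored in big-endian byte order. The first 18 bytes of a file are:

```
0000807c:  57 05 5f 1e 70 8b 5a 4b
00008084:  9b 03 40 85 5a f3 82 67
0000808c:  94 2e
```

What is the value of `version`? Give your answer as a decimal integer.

`version` follows `offset` (8 bytes), so it starts at byte offset 8 and occupies 8 bytes.
Bytes at offsets 8..15: 9B 03 40 85 5A F3 82 67.
In big-endian order the high byte comes first in memory.
The bytes are already most-significant first: 0x9B0340855AF38267.
0x9B0340855AF38267 = 11169842442309698151.

11169842442309698151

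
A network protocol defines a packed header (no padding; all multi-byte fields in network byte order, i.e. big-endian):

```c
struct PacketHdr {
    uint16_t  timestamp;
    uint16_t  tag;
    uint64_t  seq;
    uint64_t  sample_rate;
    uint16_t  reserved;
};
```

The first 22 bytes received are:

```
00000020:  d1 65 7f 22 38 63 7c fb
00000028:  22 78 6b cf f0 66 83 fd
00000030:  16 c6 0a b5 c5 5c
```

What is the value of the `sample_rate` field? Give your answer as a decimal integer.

`sample_rate` follows `timestamp` (2 B), `tag` (2 B), `seq` (8 B), so it starts at offset 2 + 2 + 8 = 12 and occupies 8 bytes.
Bytes at offsets 12..19: F0 66 83 FD 16 C6 0A B5.
Big-endian stores the most-significant byte at the lowest address.
The bytes are already most-significant first: 0xF06683FD16C60AB5.
0xF06683FD16C60AB5 = 17322678139759233717.

17322678139759233717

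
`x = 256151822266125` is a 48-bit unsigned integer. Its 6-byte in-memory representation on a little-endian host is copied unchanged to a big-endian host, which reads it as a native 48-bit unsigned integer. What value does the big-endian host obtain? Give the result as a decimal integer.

15321758889960

256151822266125 in 48-bit hexadecimal is 0xE8F7FE5FEF0D.
Stored little-endian, the bytes at ascending addresses are 0D EF 5F FE F7 E8.
Read back as big-endian, the last byte is least significant, giving 0x0DEF5FFEF7E8.
0x0DEF5FFEF7E8 = 15321758889960.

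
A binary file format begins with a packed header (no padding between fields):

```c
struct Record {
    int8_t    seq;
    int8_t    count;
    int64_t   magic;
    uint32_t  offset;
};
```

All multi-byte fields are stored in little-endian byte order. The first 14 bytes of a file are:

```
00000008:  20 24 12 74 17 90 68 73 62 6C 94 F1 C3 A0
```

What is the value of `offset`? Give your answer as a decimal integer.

`offset` follows `seq` (1 B), `count` (1 B), `magic` (8 B), so it starts at offset 1 + 1 + 8 = 10 and occupies 4 bytes.
Bytes at offsets 10..13: 94 F1 C3 A0.
In little-endian order the low byte comes first in memory.
Reassemble most-significant byte first: A0 C3 F1 94 → 0xA0C3F194.
0xA0C3F194 = 2697195924.

2697195924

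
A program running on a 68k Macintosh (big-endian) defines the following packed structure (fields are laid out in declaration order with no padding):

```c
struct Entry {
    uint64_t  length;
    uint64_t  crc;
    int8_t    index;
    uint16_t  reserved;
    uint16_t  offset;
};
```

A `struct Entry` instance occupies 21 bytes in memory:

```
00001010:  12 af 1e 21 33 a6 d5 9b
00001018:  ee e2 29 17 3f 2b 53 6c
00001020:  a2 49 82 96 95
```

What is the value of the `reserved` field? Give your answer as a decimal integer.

`reserved` follows `length` (8 B), `crc` (8 B), `index` (1 B), so it starts at offset 8 + 8 + 1 = 17 and occupies 2 bytes.
Bytes at offsets 17..18: 49 82.
In big-endian order the high byte comes first in memory.
The bytes are already most-significant first: 0x4982.
0x4982 = 18818.

18818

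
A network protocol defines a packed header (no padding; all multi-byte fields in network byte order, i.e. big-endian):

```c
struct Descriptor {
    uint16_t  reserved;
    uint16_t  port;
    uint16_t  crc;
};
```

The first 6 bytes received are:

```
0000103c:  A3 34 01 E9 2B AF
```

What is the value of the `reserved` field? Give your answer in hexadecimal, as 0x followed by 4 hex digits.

`reserved` is the first field, at byte offset 0, occupying 2 bytes.
Bytes at offsets 0..1: A3 34.
Big-endian: lowest address holds the most-significant byte.
The bytes are already most-significant first: 0xA334.

0xA334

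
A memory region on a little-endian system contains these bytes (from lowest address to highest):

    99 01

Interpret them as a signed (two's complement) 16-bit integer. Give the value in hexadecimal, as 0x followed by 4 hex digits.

Little-endian: lowest address holds the least-significant byte.
Reassemble most-significant byte first: 01 99 → 0x0199.

0x0199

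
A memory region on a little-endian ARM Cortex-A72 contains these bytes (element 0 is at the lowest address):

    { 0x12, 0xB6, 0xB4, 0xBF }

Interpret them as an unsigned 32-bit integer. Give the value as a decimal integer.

Little-endian stores the least-significant byte at the lowest address.
Reassemble most-significant byte first: BF B4 B6 12 → 0xBFB4B612.
0xBFB4B612 = 3216291346.

3216291346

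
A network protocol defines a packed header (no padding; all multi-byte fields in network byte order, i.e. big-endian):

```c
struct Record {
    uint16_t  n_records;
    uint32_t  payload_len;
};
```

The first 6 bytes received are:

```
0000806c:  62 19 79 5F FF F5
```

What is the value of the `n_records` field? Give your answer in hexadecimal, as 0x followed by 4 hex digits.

0x6219

`n_records` is the first field, at byte offset 0, occupying 2 bytes.
Bytes at offsets 0..1: 62 19.
In big-endian order the high byte comes first in memory.
The bytes are already most-significant first: 0x6219.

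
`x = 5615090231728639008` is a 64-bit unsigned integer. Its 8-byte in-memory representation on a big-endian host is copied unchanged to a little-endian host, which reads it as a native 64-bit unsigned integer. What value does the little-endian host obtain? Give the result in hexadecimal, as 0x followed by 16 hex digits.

5615090231728639008 in 64-bit hexadecimal is 0x4DECCED0D3F38C20.
Stored big-endian, the bytes at ascending addresses are 4D EC CE D0 D3 F3 8C 20.
Read back as little-endian, the first byte is least significant, giving 0x208CF3D3D0CEEC4D.

0x208CF3D3D0CEEC4D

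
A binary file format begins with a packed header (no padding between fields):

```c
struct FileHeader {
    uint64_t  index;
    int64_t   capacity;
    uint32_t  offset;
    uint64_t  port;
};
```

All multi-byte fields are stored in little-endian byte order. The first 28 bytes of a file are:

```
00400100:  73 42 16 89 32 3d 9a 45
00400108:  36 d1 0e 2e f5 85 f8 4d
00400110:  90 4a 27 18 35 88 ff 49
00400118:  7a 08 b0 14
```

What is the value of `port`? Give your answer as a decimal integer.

1490700797980149813

`port` follows `index` (8 B), `capacity` (8 B), `offset` (4 B), so it starts at offset 8 + 8 + 4 = 20 and occupies 8 bytes.
Bytes at offsets 20..27: 35 88 FF 49 7A 08 B0 14.
Little-endian: lowest address holds the least-significant byte.
Reassemble most-significant byte first: 14 B0 08 7A 49 FF 88 35 → 0x14B0087A49FF8835.
0x14B0087A49FF8835 = 1490700797980149813.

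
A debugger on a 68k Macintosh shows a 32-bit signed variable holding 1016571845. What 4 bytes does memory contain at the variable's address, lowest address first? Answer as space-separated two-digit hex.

3C 97 A7 C5

1016571845 in hexadecimal, padded to 32 bits, is 0x3C97A7C5.
Split into bytes (most-significant first): 3C 97 A7 C5.
Big-endian: lowest address holds the most-significant byte.
So the memory order matches the most-significant-first order: 3C 97 A7 C5.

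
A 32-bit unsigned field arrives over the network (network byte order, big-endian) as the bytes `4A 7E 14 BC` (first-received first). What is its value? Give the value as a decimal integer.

In big-endian order the high byte comes first in memory.
The bytes are already most-significant first: 0x4A7E14BC.
0x4A7E14BC = 1249776828.

1249776828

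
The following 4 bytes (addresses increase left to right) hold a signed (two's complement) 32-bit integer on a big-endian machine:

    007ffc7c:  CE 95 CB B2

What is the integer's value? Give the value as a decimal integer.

In big-endian order the high byte comes first in memory.
The bytes are already most-significant first: 0xCE95CBB2.
Top bit is set, so as a signed 32-bit value this is 0xCE95CBB2 − 2^32 = -829043790.

-829043790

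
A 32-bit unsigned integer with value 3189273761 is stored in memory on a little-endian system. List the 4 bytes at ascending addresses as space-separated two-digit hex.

A1 74 18 BE

3189273761 in hexadecimal, padded to 32 bits, is 0xBE1874A1.
Split into bytes (most-significant first): BE 18 74 A1.
In little-endian order the low byte comes first in memory.
So at ascending addresses the bytes are A1 74 18 BE.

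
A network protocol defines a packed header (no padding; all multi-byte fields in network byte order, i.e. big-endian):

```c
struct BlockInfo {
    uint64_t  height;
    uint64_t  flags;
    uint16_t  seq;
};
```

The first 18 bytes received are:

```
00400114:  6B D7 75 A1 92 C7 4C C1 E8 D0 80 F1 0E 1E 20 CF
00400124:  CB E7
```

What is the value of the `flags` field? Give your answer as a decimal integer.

16776050384767426767

`flags` follows `height` (8 bytes), so it starts at byte offset 8 and occupies 8 bytes.
Bytes at offsets 8..15: E8 D0 80 F1 0E 1E 20 CF.
Big-endian: lowest address holds the most-significant byte.
The bytes are already most-significant first: 0xE8D080F10E1E20CF.
0xE8D080F10E1E20CF = 16776050384767426767.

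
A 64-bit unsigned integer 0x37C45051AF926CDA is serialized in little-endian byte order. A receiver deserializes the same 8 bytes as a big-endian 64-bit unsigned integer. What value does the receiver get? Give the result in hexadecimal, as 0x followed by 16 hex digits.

0xDA6C92AF5150C437

Stored little-endian, the bytes at ascending addresses are DA 6C 92 AF 51 50 C4 37.
Read back as big-endian, the last byte is least significant, giving 0xDA6C92AF5150C437.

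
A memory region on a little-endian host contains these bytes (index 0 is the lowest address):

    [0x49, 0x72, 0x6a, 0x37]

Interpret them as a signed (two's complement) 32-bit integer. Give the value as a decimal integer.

Little-endian: lowest address holds the least-significant byte.
Reassemble most-significant byte first: 37 6A 72 49 → 0x376A7249.
0x376A7249 = 929722953.

929722953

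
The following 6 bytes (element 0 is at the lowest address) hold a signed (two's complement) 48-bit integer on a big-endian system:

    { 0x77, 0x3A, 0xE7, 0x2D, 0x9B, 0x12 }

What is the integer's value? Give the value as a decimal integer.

131094870334226

Big-endian: lowest address holds the most-significant byte.
The bytes are already most-significant first: 0x773AE72D9B12.
0x773AE72D9B12 = 131094870334226.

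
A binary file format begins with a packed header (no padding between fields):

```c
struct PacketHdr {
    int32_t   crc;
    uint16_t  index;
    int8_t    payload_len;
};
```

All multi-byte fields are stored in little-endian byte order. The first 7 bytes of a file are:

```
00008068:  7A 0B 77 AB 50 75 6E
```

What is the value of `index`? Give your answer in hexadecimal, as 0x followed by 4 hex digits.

0x7550

`index` follows `crc` (4 bytes), so it starts at byte offset 4 and occupies 2 bytes.
Bytes at offsets 4..5: 50 75.
In little-endian order the low byte comes first in memory.
Reassemble most-significant byte first: 75 50 → 0x7550.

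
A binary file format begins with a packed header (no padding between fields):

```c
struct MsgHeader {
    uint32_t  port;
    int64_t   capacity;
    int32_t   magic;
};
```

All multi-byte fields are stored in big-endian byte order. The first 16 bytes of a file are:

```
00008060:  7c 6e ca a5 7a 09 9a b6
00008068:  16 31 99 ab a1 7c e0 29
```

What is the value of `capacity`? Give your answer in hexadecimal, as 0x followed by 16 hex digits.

0x7A099AB6163199AB

`capacity` follows `port` (4 bytes), so it starts at byte offset 4 and occupies 8 bytes.
Bytes at offsets 4..11: 7A 09 9A B6 16 31 99 AB.
Big-endian stores the most-significant byte at the lowest address.
The bytes are already most-significant first: 0x7A099AB6163199AB.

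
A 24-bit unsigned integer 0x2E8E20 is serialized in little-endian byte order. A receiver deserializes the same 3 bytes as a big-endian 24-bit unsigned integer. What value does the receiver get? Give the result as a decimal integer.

2133550

Stored little-endian, the bytes at ascending addresses are 20 8E 2E.
Read back as big-endian, the last byte is least significant, giving 0x208E2E.
0x208E2E = 2133550.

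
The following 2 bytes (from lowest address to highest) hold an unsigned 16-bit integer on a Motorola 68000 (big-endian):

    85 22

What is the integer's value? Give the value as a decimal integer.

Big-endian stores the most-significant byte at the lowest address.
The bytes are already most-significant first: 0x8522.
0x8522 = 34082.

34082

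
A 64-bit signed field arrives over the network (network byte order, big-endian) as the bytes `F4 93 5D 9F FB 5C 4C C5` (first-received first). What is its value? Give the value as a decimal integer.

Big-endian stores the most-significant byte at the lowest address.
The bytes are already most-significant first: 0xF4935D9FFB5C4CC5.
Top bit is set, so as a signed 64-bit value this is 0xF4935D9FFB5C4CC5 − 2^64 = -823211365180355387.

-823211365180355387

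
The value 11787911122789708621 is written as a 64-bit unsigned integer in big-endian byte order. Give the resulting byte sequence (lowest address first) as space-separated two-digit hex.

11787911122789708621 in hexadecimal, padded to 64 bits, is 0xA39712B60DC1B34D.
Split into bytes (most-significant first): A3 97 12 B6 0D C1 B3 4D.
Big-endian stores the most-significant byte at the lowest address.
So the memory order matches the most-significant-first order: A3 97 12 B6 0D C1 B3 4D.

A3 97 12 B6 0D C1 B3 4D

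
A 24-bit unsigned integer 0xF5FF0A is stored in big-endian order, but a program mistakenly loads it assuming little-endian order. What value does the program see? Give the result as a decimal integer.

720885

Stored big-endian, the bytes at ascending addresses are F5 FF 0A.
Read back as little-endian, the first byte is least significant, giving 0x0AFFF5.
0x0AFFF5 = 720885.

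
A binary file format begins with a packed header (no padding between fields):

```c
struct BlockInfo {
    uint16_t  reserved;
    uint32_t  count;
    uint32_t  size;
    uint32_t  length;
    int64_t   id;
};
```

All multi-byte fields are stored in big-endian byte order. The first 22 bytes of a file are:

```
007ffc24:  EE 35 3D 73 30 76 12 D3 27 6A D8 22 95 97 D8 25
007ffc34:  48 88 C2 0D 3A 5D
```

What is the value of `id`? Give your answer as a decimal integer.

`id` follows `reserved` (2 B), `count` (4 B), `size` (4 B), `length` (4 B), so it starts at offset 2 + 4 + 4 + 4 = 14 and occupies 8 bytes.
Bytes at offsets 14..21: D8 25 48 88 C2 0D 3A 5D.
Big-endian: lowest address holds the most-significant byte.
The bytes are already most-significant first: 0xD8254888C20D3A5D.
Top bit is set, so as a signed 64-bit value this is 0xD8254888C20D3A5D − 2^64 = -2871809435170424227.

-2871809435170424227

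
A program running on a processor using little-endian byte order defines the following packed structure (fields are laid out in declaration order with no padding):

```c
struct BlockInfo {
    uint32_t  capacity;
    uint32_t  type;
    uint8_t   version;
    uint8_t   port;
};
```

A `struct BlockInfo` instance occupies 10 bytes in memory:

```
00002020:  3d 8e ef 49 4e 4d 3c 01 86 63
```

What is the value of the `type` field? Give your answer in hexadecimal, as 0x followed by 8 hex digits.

0x013C4D4E

`type` follows `capacity` (4 bytes), so it starts at byte offset 4 and occupies 4 bytes.
Bytes at offsets 4..7: 4E 4D 3C 01.
Little-endian: lowest address holds the least-significant byte.
Reassemble most-significant byte first: 01 3C 4D 4E → 0x013C4D4E.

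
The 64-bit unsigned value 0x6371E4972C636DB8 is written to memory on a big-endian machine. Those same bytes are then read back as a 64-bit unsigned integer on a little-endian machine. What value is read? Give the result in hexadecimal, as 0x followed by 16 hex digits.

Stored big-endian, the bytes at ascending addresses are 63 71 E4 97 2C 63 6D B8.
Read back as little-endian, the first byte is least significant, giving 0xB86D632C97E47163.

0xB86D632C97E47163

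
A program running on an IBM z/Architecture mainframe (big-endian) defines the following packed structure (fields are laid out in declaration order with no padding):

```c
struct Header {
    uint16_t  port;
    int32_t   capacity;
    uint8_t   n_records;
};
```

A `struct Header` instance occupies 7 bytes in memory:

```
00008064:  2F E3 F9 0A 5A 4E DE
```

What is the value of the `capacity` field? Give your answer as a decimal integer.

`capacity` follows `port` (2 bytes), so it starts at byte offset 2 and occupies 4 bytes.
Bytes at offsets 2..5: F9 0A 5A 4E.
Big-endian: lowest address holds the most-significant byte.
The bytes are already most-significant first: 0xF90A5A4E.
Top bit is set, so as a signed 32-bit value this is 0xF90A5A4E − 2^32 = -116762034.

-116762034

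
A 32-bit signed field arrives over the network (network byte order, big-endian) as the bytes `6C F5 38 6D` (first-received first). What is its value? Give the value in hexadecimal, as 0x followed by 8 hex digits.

0x6CF5386D

In big-endian order the high byte comes first in memory.
The bytes are already most-significant first: 0x6CF5386D.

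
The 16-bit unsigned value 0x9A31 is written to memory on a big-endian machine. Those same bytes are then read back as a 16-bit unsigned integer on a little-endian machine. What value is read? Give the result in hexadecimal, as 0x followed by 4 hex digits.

0x319A

Stored big-endian, the bytes at ascending addresses are 9A 31.
Read back as little-endian, the first byte is least significant, giving 0x319A.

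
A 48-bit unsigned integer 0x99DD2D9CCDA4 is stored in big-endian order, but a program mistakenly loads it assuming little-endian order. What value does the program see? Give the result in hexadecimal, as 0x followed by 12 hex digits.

Stored big-endian, the bytes at ascending addresses are 99 DD 2D 9C CD A4.
Read back as little-endian, the first byte is least significant, giving 0xA4CD9C2DDD99.

0xA4CD9C2DDD99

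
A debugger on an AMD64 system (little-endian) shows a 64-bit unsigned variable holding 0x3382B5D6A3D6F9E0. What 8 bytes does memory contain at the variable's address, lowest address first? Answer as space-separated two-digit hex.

Split into bytes (most-significant first): 33 82 B5 D6 A3 D6 F9 E0.
Little-endian: lowest address holds the least-significant byte.
So at ascending addresses the bytes are E0 F9 D6 A3 D6 B5 82 33.

E0 F9 D6 A3 D6 B5 82 33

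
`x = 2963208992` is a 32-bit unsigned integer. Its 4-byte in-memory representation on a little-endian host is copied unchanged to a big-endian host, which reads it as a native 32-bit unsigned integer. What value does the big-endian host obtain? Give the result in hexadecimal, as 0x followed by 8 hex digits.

0x20FB9EB0

2963208992 in 32-bit hexadecimal is 0xB09EFB20.
Stored little-endian, the bytes at ascending addresses are 20 FB 9E B0.
Read back as big-endian, the last byte is least significant, giving 0x20FB9EB0.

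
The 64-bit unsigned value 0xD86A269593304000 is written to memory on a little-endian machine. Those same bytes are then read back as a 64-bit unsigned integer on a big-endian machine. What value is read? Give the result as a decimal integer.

18067808930130648

Stored little-endian, the bytes at ascending addresses are 00 40 30 93 95 26 6A D8.
Read back as big-endian, the last byte is least significant, giving 0x0040309395266AD8.
0x0040309395266AD8 = 18067808930130648.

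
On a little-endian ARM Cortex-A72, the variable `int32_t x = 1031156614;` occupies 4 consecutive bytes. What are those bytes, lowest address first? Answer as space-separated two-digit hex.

86 33 76 3D

1031156614 in hexadecimal, padded to 32 bits, is 0x3D763386.
Split into bytes (most-significant first): 3D 76 33 86.
Little-endian: lowest address holds the least-significant byte.
So at ascending addresses the bytes are 86 33 76 3D.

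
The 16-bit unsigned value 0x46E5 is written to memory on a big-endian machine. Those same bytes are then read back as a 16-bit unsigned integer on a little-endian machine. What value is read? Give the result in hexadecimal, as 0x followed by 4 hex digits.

0xE546

Stored big-endian, the bytes at ascending addresses are 46 E5.
Read back as little-endian, the first byte is least significant, giving 0xE546.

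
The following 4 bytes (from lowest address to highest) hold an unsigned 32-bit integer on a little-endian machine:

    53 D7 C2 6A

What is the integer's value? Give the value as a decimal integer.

In little-endian order the low byte comes first in memory.
Reassemble most-significant byte first: 6A C2 D7 53 → 0x6AC2D753.
0x6AC2D753 = 1791154003.

1791154003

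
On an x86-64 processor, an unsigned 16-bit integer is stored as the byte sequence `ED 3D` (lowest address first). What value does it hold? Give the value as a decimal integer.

15853

In little-endian order the low byte comes first in memory.
Reassemble most-significant byte first: 3D ED → 0x3DED.
0x3DED = 15853.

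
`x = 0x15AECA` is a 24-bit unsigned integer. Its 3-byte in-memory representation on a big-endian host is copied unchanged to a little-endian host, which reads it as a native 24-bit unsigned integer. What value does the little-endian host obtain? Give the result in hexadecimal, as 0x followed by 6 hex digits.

0xCAAE15

Stored big-endian, the bytes at ascending addresses are 15 AE CA.
Read back as little-endian, the first byte is least significant, giving 0xCAAE15.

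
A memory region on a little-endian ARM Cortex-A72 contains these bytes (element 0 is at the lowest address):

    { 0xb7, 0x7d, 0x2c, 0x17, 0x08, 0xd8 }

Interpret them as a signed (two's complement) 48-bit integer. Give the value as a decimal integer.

-43945716580937

In little-endian order the low byte comes first in memory.
Reassemble most-significant byte first: D8 08 17 2C 7D B7 → 0xD808172C7DB7.
Top bit is set, so as a signed 48-bit value this is 0xD808172C7DB7 − 2^48 = -43945716580937.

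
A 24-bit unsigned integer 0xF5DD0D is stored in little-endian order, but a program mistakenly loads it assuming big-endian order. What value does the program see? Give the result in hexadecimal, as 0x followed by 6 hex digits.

Stored little-endian, the bytes at ascending addresses are 0D DD F5.
Read back as big-endian, the last byte is least significant, giving 0x0DDDF5.

0x0DDDF5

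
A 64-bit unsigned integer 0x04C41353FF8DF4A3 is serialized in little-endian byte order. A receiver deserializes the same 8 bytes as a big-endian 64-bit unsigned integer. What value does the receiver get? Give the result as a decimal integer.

11814223850249634820

Stored little-endian, the bytes at ascending addresses are A3 F4 8D FF 53 13 C4 04.
Read back as big-endian, the last byte is least significant, giving 0xA3F48DFF5313C404.
0xA3F48DFF5313C404 = 11814223850249634820.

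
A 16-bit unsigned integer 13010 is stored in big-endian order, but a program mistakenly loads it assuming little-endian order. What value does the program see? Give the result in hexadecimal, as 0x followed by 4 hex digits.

13010 in 16-bit hexadecimal is 0x32D2.
Stored big-endian, the bytes at ascending addresses are 32 D2.
Read back as little-endian, the first byte is least significant, giving 0xD232.

0xD232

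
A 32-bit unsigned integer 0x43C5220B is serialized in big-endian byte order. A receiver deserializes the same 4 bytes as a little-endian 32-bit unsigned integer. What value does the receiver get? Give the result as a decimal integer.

186828099

Stored big-endian, the bytes at ascending addresses are 43 C5 22 0B.
Read back as little-endian, the first byte is least significant, giving 0x0B22C543.
0x0B22C543 = 186828099.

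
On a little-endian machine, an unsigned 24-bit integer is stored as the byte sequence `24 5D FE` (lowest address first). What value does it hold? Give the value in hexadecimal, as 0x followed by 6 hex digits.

0xFE5D24

In little-endian order the low byte comes first in memory.
Reassemble most-significant byte first: FE 5D 24 → 0xFE5D24.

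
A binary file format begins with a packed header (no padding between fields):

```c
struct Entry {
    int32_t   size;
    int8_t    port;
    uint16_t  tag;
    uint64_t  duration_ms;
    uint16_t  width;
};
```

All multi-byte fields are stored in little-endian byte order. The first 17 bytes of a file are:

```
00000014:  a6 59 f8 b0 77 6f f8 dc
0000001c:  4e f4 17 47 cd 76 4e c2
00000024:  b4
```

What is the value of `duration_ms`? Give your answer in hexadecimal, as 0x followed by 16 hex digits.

0x4E76CD4717F44EDC

`duration_ms` follows `size` (4 B), `port` (1 B), `tag` (2 B), so it starts at offset 4 + 1 + 2 = 7 and occupies 8 bytes.
Bytes at offsets 7..14: DC 4E F4 17 47 CD 76 4E.
In little-endian order the low byte comes first in memory.
Reassemble most-significant byte first: 4E 76 CD 47 17 F4 4E DC → 0x4E76CD4717F44EDC.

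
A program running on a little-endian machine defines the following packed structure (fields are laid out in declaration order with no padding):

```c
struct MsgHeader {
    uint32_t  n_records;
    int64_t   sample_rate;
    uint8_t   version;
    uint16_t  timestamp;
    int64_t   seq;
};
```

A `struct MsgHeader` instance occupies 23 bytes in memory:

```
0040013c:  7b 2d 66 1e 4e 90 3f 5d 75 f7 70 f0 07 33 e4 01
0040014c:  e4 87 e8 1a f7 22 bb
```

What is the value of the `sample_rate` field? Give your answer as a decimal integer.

`sample_rate` follows `n_records` (4 bytes), so it starts at byte offset 4 and occupies 8 bytes.
Bytes at offsets 4..11: 4E 90 3F 5D 75 F7 70 F0.
Little-endian stores the least-significant byte at the lowest address.
Reassemble most-significant byte first: F0 70 F7 75 5D 3F 90 4E → 0xF070F7755D3F904E.
Top bit is set, so as a signed 64-bit value this is 0xF070F7755D3F904E − 2^64 = -1121124223767572402.

-1121124223767572402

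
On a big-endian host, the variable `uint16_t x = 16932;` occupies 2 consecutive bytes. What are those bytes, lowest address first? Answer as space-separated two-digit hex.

42 24

16932 in hexadecimal, padded to 16 bits, is 0x4224.
Split into bytes (most-significant first): 42 24.
Big-endian: lowest address holds the most-significant byte.
So the memory order matches the most-significant-first order: 42 24.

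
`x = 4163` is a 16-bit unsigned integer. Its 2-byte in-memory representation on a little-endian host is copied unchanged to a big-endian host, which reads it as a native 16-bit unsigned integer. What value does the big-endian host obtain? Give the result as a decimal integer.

4163 in 16-bit hexadecimal is 0x1043.
Stored little-endian, the bytes at ascending addresses are 43 10.
Read back as big-endian, the last byte is least significant, giving 0x4310.
0x4310 = 17168.

17168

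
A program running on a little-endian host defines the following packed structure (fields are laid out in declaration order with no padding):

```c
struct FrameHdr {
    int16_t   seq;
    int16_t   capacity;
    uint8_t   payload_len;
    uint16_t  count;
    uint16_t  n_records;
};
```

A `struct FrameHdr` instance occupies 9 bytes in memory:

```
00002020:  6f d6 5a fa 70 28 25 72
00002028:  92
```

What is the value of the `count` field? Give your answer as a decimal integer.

9512

`count` follows `seq` (2 B), `capacity` (2 B), `payload_len` (1 B), so it starts at offset 2 + 2 + 1 = 5 and occupies 2 bytes.
Bytes at offsets 5..6: 28 25.
Little-endian stores the least-significant byte at the lowest address.
Reassemble most-significant byte first: 25 28 → 0x2528.
0x2528 = 9512.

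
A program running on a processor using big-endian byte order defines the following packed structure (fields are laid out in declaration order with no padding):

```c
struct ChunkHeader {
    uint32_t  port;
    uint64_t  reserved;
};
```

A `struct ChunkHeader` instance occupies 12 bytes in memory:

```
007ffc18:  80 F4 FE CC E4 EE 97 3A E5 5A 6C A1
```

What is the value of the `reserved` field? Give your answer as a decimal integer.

`reserved` follows `port` (4 bytes), so it starts at byte offset 4 and occupies 8 bytes.
Bytes at offsets 4..11: E4 EE 97 3A E5 5A 6C A1.
Big-endian stores the most-significant byte at the lowest address.
The bytes are already most-significant first: 0xE4EE973AE55A6CA1.
0xE4EE973AE55A6CA1 = 16496288764316511393.

16496288764316511393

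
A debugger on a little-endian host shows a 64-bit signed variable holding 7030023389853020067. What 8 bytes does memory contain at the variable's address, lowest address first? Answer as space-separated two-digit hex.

7030023389853020067 in hexadecimal, padded to 64 bits, is 0x618FA906C2E06FA3.
Split into bytes (most-significant first): 61 8F A9 06 C2 E0 6F A3.
In little-endian order the low byte comes first in memory.
So at ascending addresses the bytes are A3 6F E0 C2 06 A9 8F 61.

A3 6F E0 C2 06 A9 8F 61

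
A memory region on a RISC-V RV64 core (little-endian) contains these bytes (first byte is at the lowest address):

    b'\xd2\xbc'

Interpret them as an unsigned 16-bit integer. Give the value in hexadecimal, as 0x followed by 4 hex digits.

0xBCD2

Little-endian stores the least-significant byte at the lowest address.
Reassemble most-significant byte first: BC D2 → 0xBCD2.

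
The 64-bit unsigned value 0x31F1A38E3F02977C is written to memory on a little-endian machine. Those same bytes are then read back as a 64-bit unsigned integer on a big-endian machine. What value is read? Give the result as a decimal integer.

Stored little-endian, the bytes at ascending addresses are 7C 97 02 3F 8E A3 F1 31.
Read back as big-endian, the last byte is least significant, giving 0x7C97023F8EA3F131.
0x7C97023F8EA3F131 = 8977646854185677105.

8977646854185677105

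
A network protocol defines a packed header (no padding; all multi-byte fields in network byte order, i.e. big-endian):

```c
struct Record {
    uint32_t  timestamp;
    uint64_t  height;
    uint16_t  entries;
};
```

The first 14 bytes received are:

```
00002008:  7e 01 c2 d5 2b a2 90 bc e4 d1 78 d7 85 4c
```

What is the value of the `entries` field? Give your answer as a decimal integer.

34124

`entries` follows `timestamp` (4 B), `height` (8 B), so it starts at offset 4 + 8 = 12 and occupies 2 bytes.
Bytes at offsets 12..13: 85 4C.
In big-endian order the high byte comes first in memory.
The bytes are already most-significant first: 0x854C.
0x854C = 34124.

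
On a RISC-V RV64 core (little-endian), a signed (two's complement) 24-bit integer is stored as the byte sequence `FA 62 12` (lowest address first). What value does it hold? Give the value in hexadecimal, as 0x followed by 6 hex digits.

0x1262FA

Little-endian: lowest address holds the least-significant byte.
Reassemble most-significant byte first: 12 62 FA → 0x1262FA.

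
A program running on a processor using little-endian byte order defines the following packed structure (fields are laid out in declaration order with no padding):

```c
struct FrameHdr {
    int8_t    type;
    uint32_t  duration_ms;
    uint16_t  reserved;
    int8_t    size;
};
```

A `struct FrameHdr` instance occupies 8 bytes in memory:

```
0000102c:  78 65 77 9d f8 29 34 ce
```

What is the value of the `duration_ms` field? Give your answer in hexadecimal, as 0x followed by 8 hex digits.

`duration_ms` follows `type` (1 byte), so it starts at byte offset 1 and occupies 4 bytes.
Bytes at offsets 1..4: 65 77 9D F8.
Little-endian: lowest address holds the least-significant byte.
Reassemble most-significant byte first: F8 9D 77 65 → 0xF89D7765.

0xF89D7765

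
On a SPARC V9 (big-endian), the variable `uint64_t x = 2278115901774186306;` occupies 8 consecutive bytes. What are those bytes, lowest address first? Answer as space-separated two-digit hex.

2278115901774186306 in hexadecimal, padded to 64 bits, is 0x1F9D7E57BA6B4742.
Split into bytes (most-significant first): 1F 9D 7E 57 BA 6B 47 42.
Big-endian: lowest address holds the most-significant byte.
So the memory order matches the most-significant-first order: 1F 9D 7E 57 BA 6B 47 42.

1F 9D 7E 57 BA 6B 47 42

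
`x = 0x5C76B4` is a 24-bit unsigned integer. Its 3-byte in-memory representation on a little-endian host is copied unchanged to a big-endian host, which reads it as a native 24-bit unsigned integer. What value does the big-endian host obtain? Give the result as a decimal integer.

Stored little-endian, the bytes at ascending addresses are B4 76 5C.
Read back as big-endian, the last byte is least significant, giving 0xB4765C.
0xB4765C = 11826780.

11826780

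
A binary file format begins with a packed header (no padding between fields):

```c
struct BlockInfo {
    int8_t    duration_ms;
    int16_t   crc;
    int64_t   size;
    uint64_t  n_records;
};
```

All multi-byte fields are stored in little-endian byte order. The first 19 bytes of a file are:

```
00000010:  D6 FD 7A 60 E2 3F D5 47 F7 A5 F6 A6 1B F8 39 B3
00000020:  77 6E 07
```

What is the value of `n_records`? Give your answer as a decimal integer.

`n_records` follows `duration_ms` (1 B), `crc` (2 B), `size` (8 B), so it starts at offset 1 + 2 + 8 = 11 and occupies 8 bytes.
Bytes at offsets 11..18: A6 1B F8 39 B3 77 6E 07.
Little-endian: lowest address holds the least-significant byte.
Reassemble most-significant byte first: 07 6E 77 B3 39 F8 1B A6 → 0x076E77B339F81BA6.
0x076E77B339F81BA6 = 535497017359080358.

535497017359080358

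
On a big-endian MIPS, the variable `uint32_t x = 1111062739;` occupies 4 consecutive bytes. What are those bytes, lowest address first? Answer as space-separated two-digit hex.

42 39 78 D3

1111062739 in hexadecimal, padded to 32 bits, is 0x423978D3.
Split into bytes (most-significant first): 42 39 78 D3.
Big-endian: lowest address holds the most-significant byte.
So the memory order matches the most-significant-first order: 42 39 78 D3.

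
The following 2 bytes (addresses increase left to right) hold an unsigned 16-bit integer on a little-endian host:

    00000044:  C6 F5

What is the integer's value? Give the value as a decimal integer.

62918

In little-endian order the low byte comes first in memory.
Reassemble most-significant byte first: F5 C6 → 0xF5C6.
0xF5C6 = 62918.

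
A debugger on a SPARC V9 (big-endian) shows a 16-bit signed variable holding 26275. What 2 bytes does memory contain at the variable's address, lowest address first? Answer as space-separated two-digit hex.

26275 in hexadecimal, padded to 16 bits, is 0x66A3.
Split into bytes (most-significant first): 66 A3.
Big-endian: lowest address holds the most-significant byte.
So the memory order matches the most-significant-first order: 66 A3.

66 A3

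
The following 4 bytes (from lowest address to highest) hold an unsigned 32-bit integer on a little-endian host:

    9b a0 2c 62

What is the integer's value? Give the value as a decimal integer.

1647091867

Little-endian stores the least-significant byte at the lowest address.
Reassemble most-significant byte first: 62 2C A0 9B → 0x622CA09B.
0x622CA09B = 1647091867.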